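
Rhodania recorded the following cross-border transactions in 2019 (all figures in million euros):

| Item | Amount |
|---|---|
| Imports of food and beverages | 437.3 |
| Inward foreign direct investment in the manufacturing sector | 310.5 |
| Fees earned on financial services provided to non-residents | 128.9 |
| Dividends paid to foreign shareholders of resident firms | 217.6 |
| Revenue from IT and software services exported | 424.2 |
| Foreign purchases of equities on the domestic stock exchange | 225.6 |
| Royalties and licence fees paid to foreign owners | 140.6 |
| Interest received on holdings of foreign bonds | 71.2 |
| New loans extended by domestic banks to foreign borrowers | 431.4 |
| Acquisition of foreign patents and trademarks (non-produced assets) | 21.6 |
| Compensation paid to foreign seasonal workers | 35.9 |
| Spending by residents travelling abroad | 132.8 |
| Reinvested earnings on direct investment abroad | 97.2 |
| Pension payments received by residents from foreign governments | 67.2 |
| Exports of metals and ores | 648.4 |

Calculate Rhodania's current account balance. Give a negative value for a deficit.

472.9

Goods: 648.4 - 437.3 = 211.1
Services: -140.6 + 424.2 - 132.8 + 128.9 = 279.7
Primary income: -217.6 + 97.2 - 35.9 + 71.2 = -85.1
Secondary income: 67.2
Current account = 211.1 + 279.7 + (-85.1) + 67.2 = 472.9
(Excluded from the current account — financial account: inward foreign direct investment in the manufacturing sector 310.5, foreign purchases of equities on the domestic stock exchange 225.6, new loans extended by domestic banks to foreign borrowers 431.4; capital account: acquisition of foreign patents and trademarks (non-produced assets) 21.6.)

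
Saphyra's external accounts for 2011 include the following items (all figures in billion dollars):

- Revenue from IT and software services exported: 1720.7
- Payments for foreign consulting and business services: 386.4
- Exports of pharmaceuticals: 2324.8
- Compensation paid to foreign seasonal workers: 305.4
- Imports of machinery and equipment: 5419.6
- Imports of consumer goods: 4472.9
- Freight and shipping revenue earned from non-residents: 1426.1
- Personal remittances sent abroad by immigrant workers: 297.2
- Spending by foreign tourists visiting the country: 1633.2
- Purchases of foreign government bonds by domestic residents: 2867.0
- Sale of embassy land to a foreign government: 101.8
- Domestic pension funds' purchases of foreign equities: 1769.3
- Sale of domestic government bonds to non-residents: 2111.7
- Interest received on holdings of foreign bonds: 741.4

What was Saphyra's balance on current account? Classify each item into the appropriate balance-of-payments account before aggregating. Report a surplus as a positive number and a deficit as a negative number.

Goods: -5419.6 + 2324.8 - 4472.9 = -7567.7
Services: 1426.1 - 386.4 + 1720.7 + 1633.2 = 4393.6
Primary income: 741.4 - 305.4 = 436.0
Secondary income: -297.2
Current account = (-7567.7) + 4393.6 + 436.0 + (-297.2) = -3035.3
(Excluded from the current account — financial account: purchases of foreign government bonds by domestic residents 2867.0, domestic pension funds' purchases of foreign equities 1769.3, sale of domestic government bonds to non-residents 2111.7; capital account: sale of embassy land to a foreign government 101.8.)

-3035.3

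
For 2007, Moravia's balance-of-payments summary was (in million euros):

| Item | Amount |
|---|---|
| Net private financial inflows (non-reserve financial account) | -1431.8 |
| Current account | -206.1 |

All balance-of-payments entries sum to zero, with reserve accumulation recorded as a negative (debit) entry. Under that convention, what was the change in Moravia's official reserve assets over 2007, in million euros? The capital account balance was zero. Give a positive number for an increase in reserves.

-1637.9

Official reserve transactions balance = -((-206.1) + (-1431.8)) = 1637.9
An accumulation of reserves is recorded as a debit (negative entry), so the change in the stock of reserves is the negative of that balance.
Change in official reserves = -(1637.9) = -1637.9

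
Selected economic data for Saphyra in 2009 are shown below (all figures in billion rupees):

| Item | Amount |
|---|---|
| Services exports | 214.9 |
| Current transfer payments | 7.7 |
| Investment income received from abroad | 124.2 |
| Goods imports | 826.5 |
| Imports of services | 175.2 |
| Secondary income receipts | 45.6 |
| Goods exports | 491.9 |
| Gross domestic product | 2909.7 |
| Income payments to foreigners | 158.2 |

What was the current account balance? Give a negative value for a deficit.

-291.0

Goods balance = 491.9 - 826.5 = -334.6
Services balance = 214.9 - 175.2 = 39.7
Trade balance (goods + services) = -334.6 + 39.7 = -294.9
Net primary income = 124.2 - 158.2 = -34.0
Net secondary income = 45.6 - 7.7 = 37.9
Current account = -294.9 + (-34.0) + 37.9 = -291.0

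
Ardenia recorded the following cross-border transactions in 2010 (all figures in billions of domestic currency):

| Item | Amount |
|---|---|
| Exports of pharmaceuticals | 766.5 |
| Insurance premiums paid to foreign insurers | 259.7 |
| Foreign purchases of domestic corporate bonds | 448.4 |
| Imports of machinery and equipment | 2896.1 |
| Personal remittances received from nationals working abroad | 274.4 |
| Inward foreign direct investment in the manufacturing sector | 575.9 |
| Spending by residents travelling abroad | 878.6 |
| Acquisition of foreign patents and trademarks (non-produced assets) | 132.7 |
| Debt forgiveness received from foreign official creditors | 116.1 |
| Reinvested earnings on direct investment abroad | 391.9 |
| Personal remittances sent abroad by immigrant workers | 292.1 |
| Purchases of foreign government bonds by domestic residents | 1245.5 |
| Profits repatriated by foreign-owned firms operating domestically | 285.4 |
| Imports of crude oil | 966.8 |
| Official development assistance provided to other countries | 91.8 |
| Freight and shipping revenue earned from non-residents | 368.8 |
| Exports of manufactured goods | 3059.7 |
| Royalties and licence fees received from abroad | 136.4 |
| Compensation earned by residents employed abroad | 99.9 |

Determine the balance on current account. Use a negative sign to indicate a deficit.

Goods: 766.5 + 3059.7 - 2896.1 - 966.8 = -36.7
Services: 368.8 - 878.6 - 259.7 + 136.4 = -633.1
Primary income: 391.9 + 99.9 - 285.4 = 206.4
Secondary income: -292.1 + 274.4 - 91.8 = -109.5
Current account = (-36.7) + (-633.1) + 206.4 + (-109.5) = -572.9
(Excluded from the current account — financial account: foreign purchases of domestic corporate bonds 448.4, inward foreign direct investment in the manufacturing sector 575.9, purchases of foreign government bonds by domestic residents 1245.5; capital account: acquisition of foreign patents and trademarks (non-produced assets) 132.7, debt forgiveness received from foreign official creditors 116.1.)

-572.9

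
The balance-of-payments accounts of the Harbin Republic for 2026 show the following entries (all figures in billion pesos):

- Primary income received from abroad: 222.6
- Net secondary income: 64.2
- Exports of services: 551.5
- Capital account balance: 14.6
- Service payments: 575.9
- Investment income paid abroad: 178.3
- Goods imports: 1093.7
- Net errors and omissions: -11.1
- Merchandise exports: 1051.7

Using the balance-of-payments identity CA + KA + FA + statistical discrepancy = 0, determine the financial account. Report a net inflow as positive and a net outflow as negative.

Goods balance = 1051.7 - 1093.7 = -42.0
Services balance = 551.5 - 575.9 = -24.4
Trade balance (goods + services) = -42.0 + (-24.4) = -66.4
Net primary income = 222.6 - 178.3 = 44.3
Net secondary income = 64.2
Current account = -66.4 + 44.3 + 64.2 = 42.1
Financial account = -(42.1 + 14.6 + (-11.1)) = -45.6

-45.6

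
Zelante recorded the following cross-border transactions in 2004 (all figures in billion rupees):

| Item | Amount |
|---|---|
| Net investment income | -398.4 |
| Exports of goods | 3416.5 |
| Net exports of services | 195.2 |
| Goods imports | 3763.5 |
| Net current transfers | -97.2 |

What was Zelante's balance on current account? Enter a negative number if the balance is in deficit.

Goods balance = 3416.5 - 3763.5 = -347.0
Services balance = 195.2
Trade balance (goods + services) = -347.0 + 195.2 = -151.8
Net primary income = -398.4
Net secondary income = -97.2
Current account = -151.8 + (-398.4) + (-97.2) = -647.4

-647.4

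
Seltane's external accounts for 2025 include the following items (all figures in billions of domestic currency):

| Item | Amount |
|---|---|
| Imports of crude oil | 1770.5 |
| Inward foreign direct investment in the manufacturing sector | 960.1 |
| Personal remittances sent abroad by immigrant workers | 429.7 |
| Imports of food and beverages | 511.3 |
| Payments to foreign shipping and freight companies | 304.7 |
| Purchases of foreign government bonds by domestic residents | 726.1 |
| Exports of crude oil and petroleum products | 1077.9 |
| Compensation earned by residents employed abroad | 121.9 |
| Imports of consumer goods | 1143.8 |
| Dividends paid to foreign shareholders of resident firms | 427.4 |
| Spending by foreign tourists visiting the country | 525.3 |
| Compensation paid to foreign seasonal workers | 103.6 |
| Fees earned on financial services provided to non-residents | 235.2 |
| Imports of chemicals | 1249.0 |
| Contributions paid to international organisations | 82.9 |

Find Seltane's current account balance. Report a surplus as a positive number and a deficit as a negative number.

Goods: 1077.9 - 511.3 - 1770.5 - 1143.8 - 1249.0 = -3596.7
Services: 235.2 + 525.3 - 304.7 = 455.8
Primary income: -103.6 + 121.9 - 427.4 = -409.1
Secondary income: -82.9 - 429.7 = -512.6
Current account = (-3596.7) + 455.8 + (-409.1) + (-512.6) = -4062.6
(Excluded from the current account — financial account: inward foreign direct investment in the manufacturing sector 960.1, purchases of foreign government bonds by domestic residents 726.1.)

-4062.6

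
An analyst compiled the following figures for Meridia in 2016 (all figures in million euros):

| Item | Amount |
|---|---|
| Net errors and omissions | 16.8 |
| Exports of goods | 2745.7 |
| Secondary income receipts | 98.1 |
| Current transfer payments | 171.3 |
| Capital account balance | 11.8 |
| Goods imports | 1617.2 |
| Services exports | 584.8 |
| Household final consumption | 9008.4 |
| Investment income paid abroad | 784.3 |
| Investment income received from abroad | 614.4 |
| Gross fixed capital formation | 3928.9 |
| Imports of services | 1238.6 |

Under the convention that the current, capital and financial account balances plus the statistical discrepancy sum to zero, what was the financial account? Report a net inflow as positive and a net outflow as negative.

Goods balance = 2745.7 - 1617.2 = 1128.5
Services balance = 584.8 - 1238.6 = -653.8
Trade balance (goods + services) = 1128.5 + (-653.8) = 474.7
Net primary income = 614.4 - 784.3 = -169.9
Net secondary income = 98.1 - 171.3 = -73.2
Current account = 474.7 + (-169.9) + (-73.2) = 231.6
Financial account = -(231.6 + 11.8 + 16.8) = -260.2

-260.2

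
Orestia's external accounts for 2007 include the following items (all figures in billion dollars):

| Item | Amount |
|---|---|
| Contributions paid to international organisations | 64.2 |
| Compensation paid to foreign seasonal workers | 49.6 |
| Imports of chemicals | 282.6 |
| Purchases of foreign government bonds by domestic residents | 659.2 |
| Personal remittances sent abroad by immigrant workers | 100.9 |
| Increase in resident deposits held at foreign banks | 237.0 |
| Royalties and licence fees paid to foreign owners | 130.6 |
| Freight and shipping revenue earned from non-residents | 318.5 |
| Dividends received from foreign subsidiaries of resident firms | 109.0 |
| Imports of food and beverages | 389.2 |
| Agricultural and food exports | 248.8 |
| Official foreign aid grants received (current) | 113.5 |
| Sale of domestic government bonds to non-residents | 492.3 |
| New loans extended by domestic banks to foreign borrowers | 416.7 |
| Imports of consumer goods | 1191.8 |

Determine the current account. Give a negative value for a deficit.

-1419.1

Goods: -1191.8 - 389.2 - 282.6 + 248.8 = -1614.8
Services: -130.6 + 318.5 = 187.9
Primary income: -49.6 + 109.0 = 59.4
Secondary income: -100.9 + 113.5 - 64.2 = -51.6
Current account = (-1614.8) + 187.9 + 59.4 + (-51.6) = -1419.1
(Excluded from the current account — financial account: purchases of foreign government bonds by domestic residents 659.2, increase in resident deposits held at foreign banks 237.0, sale of domestic government bonds to non-residents 492.3, new loans extended by domestic banks to foreign borrowers 416.7.)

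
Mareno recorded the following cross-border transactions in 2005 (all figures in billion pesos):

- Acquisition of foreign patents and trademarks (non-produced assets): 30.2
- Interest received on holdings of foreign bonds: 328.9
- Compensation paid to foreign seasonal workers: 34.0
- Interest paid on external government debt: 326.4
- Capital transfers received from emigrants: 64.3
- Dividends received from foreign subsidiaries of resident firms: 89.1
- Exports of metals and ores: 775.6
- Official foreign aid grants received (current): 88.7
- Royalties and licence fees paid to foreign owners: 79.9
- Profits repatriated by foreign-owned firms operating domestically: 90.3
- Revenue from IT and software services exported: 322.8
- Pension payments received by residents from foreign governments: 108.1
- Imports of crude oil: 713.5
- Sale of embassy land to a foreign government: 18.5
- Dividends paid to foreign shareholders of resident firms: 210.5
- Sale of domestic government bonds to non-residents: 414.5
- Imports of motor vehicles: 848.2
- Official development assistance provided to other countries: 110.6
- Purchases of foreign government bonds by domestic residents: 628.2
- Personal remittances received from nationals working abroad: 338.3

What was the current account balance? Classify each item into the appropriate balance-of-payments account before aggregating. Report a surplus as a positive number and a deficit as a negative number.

-361.9

Goods: -713.5 + 775.6 - 848.2 = -786.1
Services: 322.8 - 79.9 = 242.9
Primary income: 89.1 - 210.5 + 328.9 - 90.3 - 326.4 - 34.0 = -243.2
Secondary income: 108.1 + 338.3 - 110.6 + 88.7 = 424.5
Current account = (-786.1) + 242.9 + (-243.2) + 424.5 = -361.9
(Excluded from the current account — capital account: acquisition of foreign patents and trademarks (non-produced assets) 30.2, capital transfers received from emigrants 64.3, sale of embassy land to a foreign government 18.5; financial account: sale of domestic government bonds to non-residents 414.5, purchases of foreign government bonds by domestic residents 628.2.)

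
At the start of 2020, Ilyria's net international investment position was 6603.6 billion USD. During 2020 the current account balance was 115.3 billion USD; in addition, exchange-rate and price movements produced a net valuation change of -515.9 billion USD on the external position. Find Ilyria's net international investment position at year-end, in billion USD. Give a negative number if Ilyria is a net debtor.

6203.0

Change in NIIP = current account + net valuation change = 115.3 + (-515.9) = -400.6
End-of-year NIIP = 6603.6 + (-400.6) = 6203.0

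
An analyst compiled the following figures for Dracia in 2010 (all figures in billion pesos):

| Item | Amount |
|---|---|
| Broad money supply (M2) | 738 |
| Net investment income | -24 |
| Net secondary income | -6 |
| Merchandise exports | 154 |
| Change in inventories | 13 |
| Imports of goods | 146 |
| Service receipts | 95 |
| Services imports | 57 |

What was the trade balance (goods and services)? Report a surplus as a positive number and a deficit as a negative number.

Goods balance = 154 - 146 = 8
Services balance = 95 - 57 = 38
Trade balance (goods + services) = 8 + 38 = 46

46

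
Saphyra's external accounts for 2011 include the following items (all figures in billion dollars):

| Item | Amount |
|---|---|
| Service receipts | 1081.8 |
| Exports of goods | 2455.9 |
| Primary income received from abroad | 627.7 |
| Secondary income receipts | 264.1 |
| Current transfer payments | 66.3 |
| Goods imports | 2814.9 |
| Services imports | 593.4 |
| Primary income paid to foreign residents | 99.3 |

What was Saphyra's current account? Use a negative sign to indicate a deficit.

Goods balance = 2455.9 - 2814.9 = -359.0
Services balance = 1081.8 - 593.4 = 488.4
Trade balance (goods + services) = -359.0 + 488.4 = 129.4
Net primary income = 627.7 - 99.3 = 528.4
Net secondary income = 264.1 - 66.3 = 197.8
Current account = 129.4 + 528.4 + 197.8 = 855.6

855.6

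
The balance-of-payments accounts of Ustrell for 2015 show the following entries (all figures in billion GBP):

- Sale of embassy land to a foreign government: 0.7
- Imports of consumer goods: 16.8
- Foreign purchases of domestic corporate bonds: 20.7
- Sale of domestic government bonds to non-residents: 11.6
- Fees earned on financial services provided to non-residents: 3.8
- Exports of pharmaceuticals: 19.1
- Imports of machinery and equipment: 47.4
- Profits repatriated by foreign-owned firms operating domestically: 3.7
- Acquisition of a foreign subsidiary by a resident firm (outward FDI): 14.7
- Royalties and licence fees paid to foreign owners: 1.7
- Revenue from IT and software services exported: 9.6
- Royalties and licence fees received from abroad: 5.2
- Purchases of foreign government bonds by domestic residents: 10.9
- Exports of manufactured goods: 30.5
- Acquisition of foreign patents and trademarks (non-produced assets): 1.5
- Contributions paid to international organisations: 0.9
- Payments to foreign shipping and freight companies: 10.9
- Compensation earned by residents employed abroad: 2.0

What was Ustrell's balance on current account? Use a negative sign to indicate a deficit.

-11.2

Goods: -47.4 - 16.8 + 19.1 + 30.5 = -14.6
Services: 5.2 - 10.9 - 1.7 + 3.8 + 9.6 = 6.0
Primary income: -3.7 + 2.0 = -1.7
Secondary income: -0.9
Current account = (-14.6) + 6.0 + (-1.7) + (-0.9) = -11.2
(Excluded from the current account — capital account: sale of embassy land to a foreign government 0.7, acquisition of foreign patents and trademarks (non-produced assets) 1.5; financial account: foreign purchases of domestic corporate bonds 20.7, sale of domestic government bonds to non-residents 11.6, acquisition of a foreign subsidiary by a resident firm (outward FDI) 14.7, purchases of foreign government bonds by domestic residents 10.9.)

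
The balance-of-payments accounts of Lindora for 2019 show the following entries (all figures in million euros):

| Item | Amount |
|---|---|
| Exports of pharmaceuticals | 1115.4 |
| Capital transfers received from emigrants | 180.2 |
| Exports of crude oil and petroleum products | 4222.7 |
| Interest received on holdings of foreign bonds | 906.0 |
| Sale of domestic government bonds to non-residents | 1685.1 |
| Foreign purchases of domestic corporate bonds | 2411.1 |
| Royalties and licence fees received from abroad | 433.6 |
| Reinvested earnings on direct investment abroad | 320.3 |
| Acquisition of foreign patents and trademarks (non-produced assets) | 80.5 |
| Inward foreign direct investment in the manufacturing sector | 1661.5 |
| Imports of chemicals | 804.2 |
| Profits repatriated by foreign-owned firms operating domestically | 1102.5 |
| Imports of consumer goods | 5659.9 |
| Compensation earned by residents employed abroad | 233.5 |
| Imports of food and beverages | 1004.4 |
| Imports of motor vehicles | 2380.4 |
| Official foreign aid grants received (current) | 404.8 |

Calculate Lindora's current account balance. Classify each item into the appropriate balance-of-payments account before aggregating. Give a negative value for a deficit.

Goods: -804.2 - 2380.4 - 5659.9 - 1004.4 + 4222.7 + 1115.4 = -4510.8
Services: 433.6
Primary income: 320.3 + 906.0 - 1102.5 + 233.5 = 357.3
Secondary income: 404.8
Current account = (-4510.8) + 433.6 + 357.3 + 404.8 = -3315.1
(Excluded from the current account — capital account: capital transfers received from emigrants 180.2, acquisition of foreign patents and trademarks (non-produced assets) 80.5; financial account: sale of domestic government bonds to non-residents 1685.1, foreign purchases of domestic corporate bonds 2411.1, inward foreign direct investment in the manufacturing sector 1661.5.)

-3315.1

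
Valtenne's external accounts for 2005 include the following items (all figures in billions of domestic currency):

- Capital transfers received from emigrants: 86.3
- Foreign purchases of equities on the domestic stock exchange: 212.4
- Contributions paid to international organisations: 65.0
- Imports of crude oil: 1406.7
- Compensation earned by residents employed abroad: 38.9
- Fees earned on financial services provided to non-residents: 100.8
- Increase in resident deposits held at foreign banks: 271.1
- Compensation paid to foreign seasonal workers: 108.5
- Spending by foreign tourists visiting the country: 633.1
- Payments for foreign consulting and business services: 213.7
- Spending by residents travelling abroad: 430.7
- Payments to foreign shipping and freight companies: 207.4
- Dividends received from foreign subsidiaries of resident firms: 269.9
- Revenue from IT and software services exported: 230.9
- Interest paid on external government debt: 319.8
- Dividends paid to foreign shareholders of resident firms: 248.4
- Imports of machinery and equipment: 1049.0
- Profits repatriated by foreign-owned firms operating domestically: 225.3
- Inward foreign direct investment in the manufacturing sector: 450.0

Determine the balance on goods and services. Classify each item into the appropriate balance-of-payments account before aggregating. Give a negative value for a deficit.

Goods: -1049.0 - 1406.7 = -2455.7
Services: -207.4 + 633.1 + 100.8 + 230.9 - 213.7 - 430.7 = 113.0
Trade balance = -2455.7 + 113.0 = -2342.7
(Excluded from the trade balance — capital account: capital transfers received from emigrants 86.3; financial account: foreign purchases of equities on the domestic stock exchange 212.4, increase in resident deposits held at foreign banks 271.1, inward foreign direct investment in the manufacturing sector 450.0; secondary income: contributions paid to international organisations 65.0; primary income: compensation earned by residents employed abroad 38.9, compensation paid to foreign seasonal workers 108.5, dividends received from foreign subsidiaries of resident firms 269.9, interest paid on external government debt 319.8, dividends paid to foreign shareholders of resident firms 248.4, profits repatriated by foreign-owned firms operating domestically 225.3.)

-2342.7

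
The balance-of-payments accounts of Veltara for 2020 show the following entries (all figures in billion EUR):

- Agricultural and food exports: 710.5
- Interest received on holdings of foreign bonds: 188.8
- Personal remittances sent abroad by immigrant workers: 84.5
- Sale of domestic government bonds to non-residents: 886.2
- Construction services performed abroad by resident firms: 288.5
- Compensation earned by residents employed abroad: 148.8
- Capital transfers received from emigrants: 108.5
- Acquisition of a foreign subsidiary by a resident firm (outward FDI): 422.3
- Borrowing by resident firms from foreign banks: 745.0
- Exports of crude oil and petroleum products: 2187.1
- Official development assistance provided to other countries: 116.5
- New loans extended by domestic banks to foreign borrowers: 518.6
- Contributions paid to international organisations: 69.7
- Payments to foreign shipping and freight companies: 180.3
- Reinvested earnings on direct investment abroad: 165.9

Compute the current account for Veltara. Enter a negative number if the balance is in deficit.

Goods: 2187.1 + 710.5 = 2897.6
Services: 288.5 - 180.3 = 108.2
Primary income: 188.8 + 148.8 + 165.9 = 503.5
Secondary income: -116.5 - 69.7 - 84.5 = -270.7
Current account = 2897.6 + 108.2 + 503.5 + (-270.7) = 3238.6
(Excluded from the current account — financial account: sale of domestic government bonds to non-residents 886.2, acquisition of a foreign subsidiary by a resident firm (outward FDI) 422.3, borrowing by resident firms from foreign banks 745.0, new loans extended by domestic banks to foreign borrowers 518.6; capital account: capital transfers received from emigrants 108.5.)

3238.6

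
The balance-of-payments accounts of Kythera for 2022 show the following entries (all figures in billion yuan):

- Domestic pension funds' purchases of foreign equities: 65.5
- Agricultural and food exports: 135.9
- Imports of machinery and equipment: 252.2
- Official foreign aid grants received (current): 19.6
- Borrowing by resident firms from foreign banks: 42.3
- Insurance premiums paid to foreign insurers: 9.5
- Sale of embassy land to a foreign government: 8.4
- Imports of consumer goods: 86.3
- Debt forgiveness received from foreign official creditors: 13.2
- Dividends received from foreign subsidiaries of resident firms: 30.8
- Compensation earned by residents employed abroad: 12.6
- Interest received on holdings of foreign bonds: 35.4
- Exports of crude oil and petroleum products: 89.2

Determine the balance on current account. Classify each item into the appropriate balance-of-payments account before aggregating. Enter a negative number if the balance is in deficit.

Goods: 135.9 - 252.2 - 86.3 + 89.2 = -113.4
Services: -9.5
Primary income: 12.6 + 35.4 + 30.8 = 78.8
Secondary income: 19.6
Current account = (-113.4) + (-9.5) + 78.8 + 19.6 = -24.5
(Excluded from the current account — financial account: domestic pension funds' purchases of foreign equities 65.5, borrowing by resident firms from foreign banks 42.3; capital account: sale of embassy land to a foreign government 8.4, debt forgiveness received from foreign official creditors 13.2.)

-24.5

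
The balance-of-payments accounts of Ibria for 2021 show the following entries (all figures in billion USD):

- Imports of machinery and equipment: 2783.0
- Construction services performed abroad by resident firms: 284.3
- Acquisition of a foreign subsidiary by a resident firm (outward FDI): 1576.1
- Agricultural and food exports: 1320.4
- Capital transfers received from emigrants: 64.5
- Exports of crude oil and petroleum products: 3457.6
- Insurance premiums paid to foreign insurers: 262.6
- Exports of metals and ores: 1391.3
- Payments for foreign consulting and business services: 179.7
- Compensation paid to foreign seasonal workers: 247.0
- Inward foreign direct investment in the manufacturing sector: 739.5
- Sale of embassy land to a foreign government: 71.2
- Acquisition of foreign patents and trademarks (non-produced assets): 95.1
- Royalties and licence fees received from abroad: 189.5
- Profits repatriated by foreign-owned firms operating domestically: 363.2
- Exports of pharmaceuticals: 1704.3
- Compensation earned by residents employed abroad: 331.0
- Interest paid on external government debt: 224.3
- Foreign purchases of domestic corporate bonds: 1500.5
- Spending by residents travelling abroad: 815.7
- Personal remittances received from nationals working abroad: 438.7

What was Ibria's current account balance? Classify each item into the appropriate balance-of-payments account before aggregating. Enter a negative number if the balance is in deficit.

4241.6

Goods: 1391.3 - 2783.0 + 1320.4 + 1704.3 + 3457.6 = 5090.6
Services: -262.6 - 815.7 + 284.3 + 189.5 - 179.7 = -784.2
Primary income: 331.0 - 247.0 - 224.3 - 363.2 = -503.5
Secondary income: 438.7
Current account = 5090.6 + (-784.2) + (-503.5) + 438.7 = 4241.6
(Excluded from the current account — financial account: acquisition of a foreign subsidiary by a resident firm (outward FDI) 1576.1, inward foreign direct investment in the manufacturing sector 739.5, foreign purchases of domestic corporate bonds 1500.5; capital account: capital transfers received from emigrants 64.5, sale of embassy land to a foreign government 71.2, acquisition of foreign patents and trademarks (non-produced assets) 95.1.)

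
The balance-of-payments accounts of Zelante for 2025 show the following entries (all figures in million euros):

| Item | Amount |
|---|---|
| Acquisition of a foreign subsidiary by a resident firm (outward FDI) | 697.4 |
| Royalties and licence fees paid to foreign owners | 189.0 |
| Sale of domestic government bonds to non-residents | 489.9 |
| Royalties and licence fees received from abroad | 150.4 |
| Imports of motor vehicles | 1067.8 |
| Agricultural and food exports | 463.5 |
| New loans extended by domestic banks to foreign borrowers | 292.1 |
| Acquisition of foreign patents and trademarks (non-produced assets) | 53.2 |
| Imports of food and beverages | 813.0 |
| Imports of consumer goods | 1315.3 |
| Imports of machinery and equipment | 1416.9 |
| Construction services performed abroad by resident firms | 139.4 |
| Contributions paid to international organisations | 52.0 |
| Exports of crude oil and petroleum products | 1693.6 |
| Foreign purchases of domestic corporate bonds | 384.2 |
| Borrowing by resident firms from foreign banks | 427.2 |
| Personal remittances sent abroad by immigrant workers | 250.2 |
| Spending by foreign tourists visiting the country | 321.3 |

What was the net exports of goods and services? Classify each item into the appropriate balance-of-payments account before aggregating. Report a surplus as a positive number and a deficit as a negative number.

-2033.8

Goods: -1416.9 - 1315.3 - 1067.8 - 813.0 + 1693.6 + 463.5 = -2455.9
Services: -189.0 + 321.3 + 139.4 + 150.4 = 422.1
Trade balance = -2455.9 + 422.1 = -2033.8
(Excluded from the trade balance — financial account: acquisition of a foreign subsidiary by a resident firm (outward FDI) 697.4, sale of domestic government bonds to non-residents 489.9, new loans extended by domestic banks to foreign borrowers 292.1, foreign purchases of domestic corporate bonds 384.2, borrowing by resident firms from foreign banks 427.2; capital account: acquisition of foreign patents and trademarks (non-produced assets) 53.2; secondary income: contributions paid to international organisations 52.0, personal remittances sent abroad by immigrant workers 250.2.)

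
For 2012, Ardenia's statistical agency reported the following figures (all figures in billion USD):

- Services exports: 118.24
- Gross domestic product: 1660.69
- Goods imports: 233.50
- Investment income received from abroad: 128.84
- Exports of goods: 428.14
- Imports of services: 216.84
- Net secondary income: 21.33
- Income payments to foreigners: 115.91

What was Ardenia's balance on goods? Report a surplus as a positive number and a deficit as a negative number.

Goods balance = 428.14 - 233.50 = 194.64

194.64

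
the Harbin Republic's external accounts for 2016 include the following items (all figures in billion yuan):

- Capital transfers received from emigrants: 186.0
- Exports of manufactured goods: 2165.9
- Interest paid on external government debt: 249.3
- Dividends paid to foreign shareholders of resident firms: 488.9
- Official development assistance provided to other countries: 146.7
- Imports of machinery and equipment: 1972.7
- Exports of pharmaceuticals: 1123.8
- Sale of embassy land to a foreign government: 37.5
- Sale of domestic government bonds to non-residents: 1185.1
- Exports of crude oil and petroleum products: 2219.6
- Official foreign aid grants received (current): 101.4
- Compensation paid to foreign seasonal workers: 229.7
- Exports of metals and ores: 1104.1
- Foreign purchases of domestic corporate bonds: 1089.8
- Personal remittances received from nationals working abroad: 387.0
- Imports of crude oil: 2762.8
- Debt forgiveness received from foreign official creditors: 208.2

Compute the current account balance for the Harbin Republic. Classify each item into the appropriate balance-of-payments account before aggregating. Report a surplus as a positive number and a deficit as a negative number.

1251.7

Goods: -2762.8 + 1104.1 + 2165.9 + 2219.6 - 1972.7 + 1123.8 = 1877.9
Primary income: -229.7 - 249.3 - 488.9 = -967.9
Secondary income: -146.7 + 101.4 + 387.0 = 341.7
Current account = 1877.9 + (-967.9) + 341.7 = 1251.7
(Excluded from the current account — capital account: capital transfers received from emigrants 186.0, sale of embassy land to a foreign government 37.5, debt forgiveness received from foreign official creditors 208.2; financial account: sale of domestic government bonds to non-residents 1185.1, foreign purchases of domestic corporate bonds 1089.8.)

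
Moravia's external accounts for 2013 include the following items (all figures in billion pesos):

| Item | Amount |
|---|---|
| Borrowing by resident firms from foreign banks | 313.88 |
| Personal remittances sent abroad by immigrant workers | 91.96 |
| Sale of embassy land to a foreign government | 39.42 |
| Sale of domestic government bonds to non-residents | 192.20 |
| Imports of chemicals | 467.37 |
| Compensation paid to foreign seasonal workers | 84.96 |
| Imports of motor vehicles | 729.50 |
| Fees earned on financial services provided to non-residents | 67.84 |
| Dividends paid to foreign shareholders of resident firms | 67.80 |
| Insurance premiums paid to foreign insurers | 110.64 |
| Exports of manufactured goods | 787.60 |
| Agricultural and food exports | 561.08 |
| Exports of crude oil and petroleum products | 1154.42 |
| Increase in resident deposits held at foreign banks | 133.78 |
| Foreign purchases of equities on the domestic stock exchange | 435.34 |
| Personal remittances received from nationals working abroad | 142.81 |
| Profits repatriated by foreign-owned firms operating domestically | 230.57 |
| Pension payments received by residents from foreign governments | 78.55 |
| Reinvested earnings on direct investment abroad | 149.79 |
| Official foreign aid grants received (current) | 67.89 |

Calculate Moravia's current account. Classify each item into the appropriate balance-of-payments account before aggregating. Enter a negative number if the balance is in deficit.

Goods: -467.37 + 561.08 + 787.60 + 1154.42 - 729.50 = 1306.23
Services: -110.64 + 67.84 = -42.80
Primary income: 149.79 - 84.96 - 230.57 - 67.80 = -233.54
Secondary income: 142.81 - 91.96 + 67.89 + 78.55 = 197.29
Current account = 1306.23 + (-42.80) + (-233.54) + 197.29 = 1227.18
(Excluded from the current account — financial account: borrowing by resident firms from foreign banks 313.88, sale of domestic government bonds to non-residents 192.20, increase in resident deposits held at foreign banks 133.78, foreign purchases of equities on the domestic stock exchange 435.34; capital account: sale of embassy land to a foreign government 39.42.)

1227.18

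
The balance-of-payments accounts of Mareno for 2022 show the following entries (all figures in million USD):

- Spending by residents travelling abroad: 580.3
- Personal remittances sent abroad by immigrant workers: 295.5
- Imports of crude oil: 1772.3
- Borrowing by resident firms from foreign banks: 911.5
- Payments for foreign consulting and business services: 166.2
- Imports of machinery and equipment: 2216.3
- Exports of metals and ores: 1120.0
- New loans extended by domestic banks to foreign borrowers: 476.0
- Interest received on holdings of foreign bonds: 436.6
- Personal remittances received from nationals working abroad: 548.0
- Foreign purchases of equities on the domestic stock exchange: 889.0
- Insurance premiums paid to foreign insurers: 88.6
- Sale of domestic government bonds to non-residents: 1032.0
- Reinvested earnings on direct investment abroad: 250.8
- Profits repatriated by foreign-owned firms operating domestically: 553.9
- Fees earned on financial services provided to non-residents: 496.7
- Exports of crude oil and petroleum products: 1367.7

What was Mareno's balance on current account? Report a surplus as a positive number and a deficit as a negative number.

-1453.3

Goods: -1772.3 + 1120.0 - 2216.3 + 1367.7 = -1500.9
Services: -166.2 + 496.7 - 580.3 - 88.6 = -338.4
Primary income: 436.6 + 250.8 - 553.9 = 133.5
Secondary income: -295.5 + 548.0 = 252.5
Current account = (-1500.9) + (-338.4) + 133.5 + 252.5 = -1453.3
(Excluded from the current account — financial account: borrowing by resident firms from foreign banks 911.5, new loans extended by domestic banks to foreign borrowers 476.0, foreign purchases of equities on the domestic stock exchange 889.0, sale of domestic government bonds to non-residents 1032.0.)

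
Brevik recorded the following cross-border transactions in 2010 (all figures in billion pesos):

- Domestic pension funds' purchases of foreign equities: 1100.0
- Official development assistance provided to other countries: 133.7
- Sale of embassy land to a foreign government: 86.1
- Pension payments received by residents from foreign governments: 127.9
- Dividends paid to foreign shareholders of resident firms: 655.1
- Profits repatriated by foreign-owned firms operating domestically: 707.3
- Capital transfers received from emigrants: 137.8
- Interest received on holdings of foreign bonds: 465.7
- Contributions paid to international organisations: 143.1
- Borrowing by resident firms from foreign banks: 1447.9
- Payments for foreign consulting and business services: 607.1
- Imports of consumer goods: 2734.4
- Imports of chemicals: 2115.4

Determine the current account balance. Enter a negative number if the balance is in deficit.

Goods: -2734.4 - 2115.4 = -4849.8
Services: -607.1
Primary income: -655.1 + 465.7 - 707.3 = -896.7
Secondary income: 127.9 - 133.7 - 143.1 = -148.9
Current account = (-4849.8) + (-607.1) + (-896.7) + (-148.9) = -6502.5
(Excluded from the current account — financial account: domestic pension funds' purchases of foreign equities 1100.0, borrowing by resident firms from foreign banks 1447.9; capital account: sale of embassy land to a foreign government 86.1, capital transfers received from emigrants 137.8.)

-6502.5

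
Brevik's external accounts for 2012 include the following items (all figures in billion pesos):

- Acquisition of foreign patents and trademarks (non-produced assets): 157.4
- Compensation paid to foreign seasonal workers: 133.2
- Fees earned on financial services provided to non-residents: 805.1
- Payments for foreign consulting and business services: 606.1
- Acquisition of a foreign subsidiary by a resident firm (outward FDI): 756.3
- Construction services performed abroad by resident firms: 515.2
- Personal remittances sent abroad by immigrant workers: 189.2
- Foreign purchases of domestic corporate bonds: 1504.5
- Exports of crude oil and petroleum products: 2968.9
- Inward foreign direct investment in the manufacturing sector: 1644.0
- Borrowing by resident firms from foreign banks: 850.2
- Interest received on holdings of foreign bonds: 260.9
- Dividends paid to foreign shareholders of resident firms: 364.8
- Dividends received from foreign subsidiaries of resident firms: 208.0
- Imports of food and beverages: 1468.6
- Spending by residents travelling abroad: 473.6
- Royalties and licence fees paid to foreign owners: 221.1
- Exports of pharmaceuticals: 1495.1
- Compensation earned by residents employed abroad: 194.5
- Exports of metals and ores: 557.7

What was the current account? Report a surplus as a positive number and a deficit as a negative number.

3548.8

Goods: 557.7 + 1495.1 + 2968.9 - 1468.6 = 3553.1
Services: -606.1 + 515.2 + 805.1 - 221.1 - 473.6 = 19.5
Primary income: -364.8 + 208.0 + 260.9 - 133.2 + 194.5 = 165.4
Secondary income: -189.2
Current account = 3553.1 + 19.5 + 165.4 + (-189.2) = 3548.8
(Excluded from the current account — capital account: acquisition of foreign patents and trademarks (non-produced assets) 157.4; financial account: acquisition of a foreign subsidiary by a resident firm (outward FDI) 756.3, foreign purchases of domestic corporate bonds 1504.5, inward foreign direct investment in the manufacturing sector 1644.0, borrowing by resident firms from foreign banks 850.2.)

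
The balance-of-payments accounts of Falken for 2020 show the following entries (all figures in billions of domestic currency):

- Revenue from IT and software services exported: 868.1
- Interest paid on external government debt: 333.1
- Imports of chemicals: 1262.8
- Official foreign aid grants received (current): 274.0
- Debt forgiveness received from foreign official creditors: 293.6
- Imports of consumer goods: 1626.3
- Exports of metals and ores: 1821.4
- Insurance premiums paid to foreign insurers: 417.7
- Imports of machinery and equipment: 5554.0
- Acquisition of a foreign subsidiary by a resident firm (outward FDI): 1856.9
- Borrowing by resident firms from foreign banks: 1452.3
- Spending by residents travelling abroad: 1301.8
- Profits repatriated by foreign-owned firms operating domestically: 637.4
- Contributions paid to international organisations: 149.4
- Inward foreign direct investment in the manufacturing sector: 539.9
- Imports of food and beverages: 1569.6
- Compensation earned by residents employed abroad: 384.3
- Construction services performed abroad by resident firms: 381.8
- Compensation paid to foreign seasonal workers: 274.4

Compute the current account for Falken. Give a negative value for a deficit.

-9396.9

Goods: -1569.6 - 1262.8 + 1821.4 - 1626.3 - 5554.0 = -8191.3
Services: -417.7 + 868.1 - 1301.8 + 381.8 = -469.6
Primary income: -274.4 + 384.3 - 333.1 - 637.4 = -860.6
Secondary income: -149.4 + 274.0 = 124.6
Current account = (-8191.3) + (-469.6) + (-860.6) + 124.6 = -9396.9
(Excluded from the current account — capital account: debt forgiveness received from foreign official creditors 293.6; financial account: acquisition of a foreign subsidiary by a resident firm (outward FDI) 1856.9, borrowing by resident firms from foreign banks 1452.3, inward foreign direct investment in the manufacturing sector 539.9.)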